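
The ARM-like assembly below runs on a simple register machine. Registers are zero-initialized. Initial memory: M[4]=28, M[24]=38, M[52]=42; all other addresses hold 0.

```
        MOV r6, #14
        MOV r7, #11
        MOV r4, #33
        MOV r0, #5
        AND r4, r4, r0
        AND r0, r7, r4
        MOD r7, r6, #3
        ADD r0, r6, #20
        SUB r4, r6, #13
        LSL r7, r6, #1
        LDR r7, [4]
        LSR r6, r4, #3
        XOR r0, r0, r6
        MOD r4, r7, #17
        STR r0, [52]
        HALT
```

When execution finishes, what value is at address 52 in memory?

r6=14
r7=11
r4=33
r0=5
r4=33&5=1
r0=11&1=1
r7=14%3=2
r0=14+20=34
r4=14-13=1
r7=14<<1=28
r7=M[4]=28
r6=1>>3=0
r0=34^0=34
r4=28%17=11
STR r0, [52] → M[52]=34
halt.

34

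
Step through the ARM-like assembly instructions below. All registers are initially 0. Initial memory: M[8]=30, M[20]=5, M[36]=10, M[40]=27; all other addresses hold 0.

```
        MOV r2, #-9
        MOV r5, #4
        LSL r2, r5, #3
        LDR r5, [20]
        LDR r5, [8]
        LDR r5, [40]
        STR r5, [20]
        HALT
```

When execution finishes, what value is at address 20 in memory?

r2=-9
r5=4
r2=4<<3=32
r5=M[20]=5
r5=M[8]=30
r5=M[40]=27
STR r5, [20] → M[20]=27
halt.

27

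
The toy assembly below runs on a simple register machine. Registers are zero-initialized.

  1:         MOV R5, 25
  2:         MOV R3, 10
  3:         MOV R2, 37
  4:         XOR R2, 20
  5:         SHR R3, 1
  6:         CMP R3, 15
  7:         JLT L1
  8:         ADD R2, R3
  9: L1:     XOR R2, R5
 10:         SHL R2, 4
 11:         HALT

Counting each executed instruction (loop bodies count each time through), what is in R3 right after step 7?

5

after MOV R5, 25: R5=25
after MOV R3, 10: R3=10
after MOV R2, 37: R2=37
after XOR R2, 20: R2=37^20=49
after SHR R3, 1: R3=10>>1=5
CMP R3, 15  (cmp 5,15)
JLT L1: taken
After step 7: R3 = 5.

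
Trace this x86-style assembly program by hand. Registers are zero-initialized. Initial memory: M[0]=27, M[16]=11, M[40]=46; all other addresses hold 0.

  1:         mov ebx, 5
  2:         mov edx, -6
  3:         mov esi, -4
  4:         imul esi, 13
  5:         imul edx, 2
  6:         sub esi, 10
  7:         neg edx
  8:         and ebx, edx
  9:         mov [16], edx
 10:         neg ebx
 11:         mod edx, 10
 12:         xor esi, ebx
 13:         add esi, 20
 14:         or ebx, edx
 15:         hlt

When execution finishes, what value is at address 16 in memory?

12

after mov ebx, 5: ebx=5
after mov edx, -6: edx=-6
after mov esi, -4: esi=-4
after imul esi, 13: esi=(-4)*13=-52
after imul edx, 2: edx=(-6)*2=-12
after sub esi, 10: esi=(-52)-10=-62
after neg edx: edx=-(-12)=12
after and ebx, edx: ebx=5&12=4
mov [16], edx → M[16]=12
after neg ebx: ebx=-(4)=-4
after mod edx, 10: edx=12%10=2
after xor esi, ebx: esi=(-62)^(-4)=62
after add esi, 20: esi=62+20=82
after or ebx, edx: ebx=(-4)|2=-2
halt.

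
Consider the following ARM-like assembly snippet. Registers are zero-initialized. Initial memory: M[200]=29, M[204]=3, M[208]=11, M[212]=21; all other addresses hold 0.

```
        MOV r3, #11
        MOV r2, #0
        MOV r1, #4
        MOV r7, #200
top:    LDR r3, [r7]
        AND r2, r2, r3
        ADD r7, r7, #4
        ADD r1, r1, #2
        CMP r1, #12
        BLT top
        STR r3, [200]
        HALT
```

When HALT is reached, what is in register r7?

216

MOV r3, #11 → r3=11
MOV r2, #0 → r2=0
MOV r1, #4 → r1=4
MOV r7, #200 → r7=200
LDR r3, [r7] → r3=M[200]=29
AND r2, r2, r3 → r2=0&29=0
ADD r7, r7, #4 → r7=200+4=204
ADD r1, r1, #2 → r1=4+2=6
CMP r1, #12  (cmp 6,12)
BLT top: taken
LDR r3, [r7] → r3=M[204]=3
AND r2, r2, r3 → r2=0&3=0
ADD r7, r7, #4 → r7=204+4=208
ADD r1, r1, #2 → r1=6+2=8
CMP r1, #12  (cmp 8,12)
BLT top: taken
LDR r3, [r7] → r3=M[208]=11
AND r2, r2, r3 → r2=0&11=0
ADD r7, r7, #4 → r7=208+4=212
ADD r1, r1, #2 → r1=8+2=10
CMP r1, #12  (cmp 10,12)
BLT top: taken
LDR r3, [r7] → r3=M[212]=21
AND r2, r2, r3 → r2=0&21=0
ADD r7, r7, #4 → r7=212+4=216
ADD r1, r1, #2 → r1=10+2=12
CMP r1, #12  (cmp 12,12)
BLT top: not taken
STR r3, [200] → M[200]=21
halt.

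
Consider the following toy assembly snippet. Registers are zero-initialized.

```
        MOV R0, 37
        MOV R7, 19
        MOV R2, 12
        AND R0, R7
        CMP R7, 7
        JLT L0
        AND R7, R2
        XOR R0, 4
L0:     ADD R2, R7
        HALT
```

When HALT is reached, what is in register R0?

R0=37
R7=19
R2=12
R0=37&19=1
CMP R7, 7  (cmp 19,7)
JLT L0: not taken
R7=19&12=0
R0=1^4=5
R2=12+0=12
halt.

5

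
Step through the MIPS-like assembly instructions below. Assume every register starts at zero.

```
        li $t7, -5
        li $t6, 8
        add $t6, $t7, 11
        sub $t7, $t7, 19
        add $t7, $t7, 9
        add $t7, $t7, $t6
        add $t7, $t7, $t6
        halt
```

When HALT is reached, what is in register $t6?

$t7=-5
$t6=8
$t6=(-5)+11=6
$t7=(-5)-19=-24
$t7=(-24)+9=-15
$t7=(-15)+6=-9
$t7=(-9)+6=-3
halt.

6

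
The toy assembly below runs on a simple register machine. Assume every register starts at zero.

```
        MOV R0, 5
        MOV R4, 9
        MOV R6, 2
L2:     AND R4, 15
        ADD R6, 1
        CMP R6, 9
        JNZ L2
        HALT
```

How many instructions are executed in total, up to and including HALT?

32

after MOV R0, 5: R0=5
after MOV R4, 9: R4=9
after MOV R6, 2: R6=2
after AND R4, 15: R4=9&15=9
after ADD R6, 1: R6=2+1=3
CMP R6, 9  (cmp 3,9)
JNZ L2: taken
after AND R4, 15: R4=9&15=9
after ADD R6, 1: R6=3+1=4
CMP R6, 9  (cmp 4,9)
JNZ L2: taken
after AND R4, 15: R4=9&15=9
after ADD R6, 1: R6=4+1=5
CMP R6, 9  (cmp 5,9)
JNZ L2: taken
after AND R4, 15: R4=9&15=9
after ADD R6, 1: R6=5+1=6
CMP R6, 9  (cmp 6,9)
JNZ L2: taken
after AND R4, 15: R4=9&15=9
after ADD R6, 1: R6=6+1=7
CMP R6, 9  (cmp 7,9)
JNZ L2: taken
after AND R4, 15: R4=9&15=9
after ADD R6, 1: R6=7+1=8
CMP R6, 9  (cmp 8,9)
JNZ L2: taken
after AND R4, 15: R4=9&15=9
after ADD R6, 1: R6=8+1=9
CMP R6, 9  (cmp 9,9)
JNZ L2: not taken
halt.
Total executed instructions: 32.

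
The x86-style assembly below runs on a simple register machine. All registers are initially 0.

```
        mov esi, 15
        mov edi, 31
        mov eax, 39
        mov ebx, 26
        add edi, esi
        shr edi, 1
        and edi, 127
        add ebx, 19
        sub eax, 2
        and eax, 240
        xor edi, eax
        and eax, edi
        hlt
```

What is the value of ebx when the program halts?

mov esi, 15 → esi=15
mov edi, 31 → edi=31
mov eax, 39 → eax=39
mov ebx, 26 → ebx=26
add edi, esi → edi=31+15=46
shr edi, 1 → edi=46>>1=23
and edi, 127 → edi=23&127=23
add ebx, 19 → ebx=26+19=45
sub eax, 2 → eax=39-2=37
and eax, 240 → eax=37&240=32
xor edi, eax → edi=23^32=55
and eax, edi → eax=32&55=32
halt.

45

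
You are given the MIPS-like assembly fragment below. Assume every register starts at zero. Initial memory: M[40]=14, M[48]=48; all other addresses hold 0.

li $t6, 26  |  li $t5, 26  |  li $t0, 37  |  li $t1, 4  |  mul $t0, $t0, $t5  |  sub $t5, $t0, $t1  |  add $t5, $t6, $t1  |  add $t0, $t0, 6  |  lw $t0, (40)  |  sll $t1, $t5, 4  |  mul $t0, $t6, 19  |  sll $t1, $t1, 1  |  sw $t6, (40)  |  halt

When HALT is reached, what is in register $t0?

494

$t6=26
$t5=26
$t0=37
$t1=4
$t0=37*26=962
$t5=962-4=958
$t5=26+4=30
$t0=962+6=968
$t0=M[40]=14
$t1=30<<4=480
$t0=26*19=494
$t1=480<<1=960
sw $t6, (40) → M[40]=26
halt.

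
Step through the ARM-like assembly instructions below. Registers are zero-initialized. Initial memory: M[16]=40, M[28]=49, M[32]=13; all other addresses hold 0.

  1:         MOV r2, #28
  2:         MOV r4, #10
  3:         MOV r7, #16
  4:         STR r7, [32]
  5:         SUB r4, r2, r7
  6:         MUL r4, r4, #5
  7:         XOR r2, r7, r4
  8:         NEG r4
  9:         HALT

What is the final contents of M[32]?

MOV r2, #28 → r2=28
MOV r4, #10 → r4=10
MOV r7, #16 → r7=16
STR r7, [32] → M[32]=16
SUB r4, r2, r7 → r4=28-16=12
MUL r4, r4, #5 → r4=12*5=60
XOR r2, r7, r4 → r2=16^60=44
NEG r4 → r4=-(60)=-60
halt.

16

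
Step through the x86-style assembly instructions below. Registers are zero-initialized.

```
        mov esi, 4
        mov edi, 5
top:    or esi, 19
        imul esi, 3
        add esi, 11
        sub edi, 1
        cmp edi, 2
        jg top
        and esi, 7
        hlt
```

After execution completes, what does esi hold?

0

mov esi, 4 → esi=4
mov edi, 5 → edi=5
or esi, 19 → esi=4|19=23
imul esi, 3 → esi=23*3=69
add esi, 11 → esi=69+11=80
sub edi, 1 → edi=5-1=4
cmp edi, 2  (cmp 4,2)
jg top: taken
or esi, 19 → esi=80|19=83
imul esi, 3 → esi=83*3=249
add esi, 11 → esi=249+11=260
sub edi, 1 → edi=4-1=3
cmp edi, 2  (cmp 3,2)
jg top: taken
or esi, 19 → esi=260|19=279
imul esi, 3 → esi=279*3=837
add esi, 11 → esi=837+11=848
sub edi, 1 → edi=3-1=2
cmp edi, 2  (cmp 2,2)
jg top: not taken
and esi, 7 → esi=848&7=0
halt.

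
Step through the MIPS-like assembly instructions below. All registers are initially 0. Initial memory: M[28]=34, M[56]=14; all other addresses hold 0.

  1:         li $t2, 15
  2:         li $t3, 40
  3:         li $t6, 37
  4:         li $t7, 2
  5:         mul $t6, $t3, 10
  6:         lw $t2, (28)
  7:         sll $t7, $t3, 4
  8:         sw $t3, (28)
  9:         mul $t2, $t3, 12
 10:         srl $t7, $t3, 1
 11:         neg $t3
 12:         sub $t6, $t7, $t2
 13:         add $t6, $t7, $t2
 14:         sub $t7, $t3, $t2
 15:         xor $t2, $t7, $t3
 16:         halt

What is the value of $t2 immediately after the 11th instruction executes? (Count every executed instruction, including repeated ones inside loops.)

$t2=15
$t3=40
$t6=37
$t7=2
$t6=40*10=400
$t2=M[28]=34
$t7=40<<4=640
sw $t3, (28) → M[28]=40
$t2=40*12=480
$t7=40>>1=20
$t3=-(40)=-40
After step 11: $t2 = 480.

480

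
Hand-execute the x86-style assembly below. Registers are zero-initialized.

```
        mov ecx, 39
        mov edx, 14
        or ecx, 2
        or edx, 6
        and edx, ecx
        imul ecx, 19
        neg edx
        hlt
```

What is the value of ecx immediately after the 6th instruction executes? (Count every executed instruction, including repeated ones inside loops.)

after mov ecx, 39: ecx=39
after mov edx, 14: edx=14
after or ecx, 2: ecx=39|2=39
after or edx, 6: edx=14|6=14
after and edx, ecx: edx=14&39=6
after imul ecx, 19: ecx=39*19=741
After step 6: ecx = 741.

741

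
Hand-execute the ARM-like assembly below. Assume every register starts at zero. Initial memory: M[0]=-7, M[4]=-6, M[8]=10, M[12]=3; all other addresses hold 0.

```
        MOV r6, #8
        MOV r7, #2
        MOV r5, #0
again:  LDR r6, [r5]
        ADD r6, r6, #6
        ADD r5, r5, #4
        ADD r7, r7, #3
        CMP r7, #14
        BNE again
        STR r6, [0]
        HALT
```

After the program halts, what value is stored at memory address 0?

9

MOV r6, #8 → r6=8
MOV r7, #2 → r7=2
MOV r5, #0 → r5=0
LDR r6, [r5] → r6=M[0]=-7
ADD r6, r6, #6 → r6=(-7)+6=-1
ADD r5, r5, #4 → r5=0+4=4
ADD r7, r7, #3 → r7=2+3=5
CMP r7, #14  (cmp 5,14)
BNE again: taken
LDR r6, [r5] → r6=M[4]=-6
ADD r6, r6, #6 → r6=(-6)+6=0
ADD r5, r5, #4 → r5=4+4=8
ADD r7, r7, #3 → r7=5+3=8
CMP r7, #14  (cmp 8,14)
BNE again: taken
LDR r6, [r5] → r6=M[8]=10
ADD r6, r6, #6 → r6=10+6=16
ADD r5, r5, #4 → r5=8+4=12
ADD r7, r7, #3 → r7=8+3=11
CMP r7, #14  (cmp 11,14)
BNE again: taken
LDR r6, [r5] → r6=M[12]=3
ADD r6, r6, #6 → r6=3+6=9
ADD r5, r5, #4 → r5=12+4=16
ADD r7, r7, #3 → r7=11+3=14
CMP r7, #14  (cmp 14,14)
BNE again: not taken
STR r6, [0] → M[0]=9
halt.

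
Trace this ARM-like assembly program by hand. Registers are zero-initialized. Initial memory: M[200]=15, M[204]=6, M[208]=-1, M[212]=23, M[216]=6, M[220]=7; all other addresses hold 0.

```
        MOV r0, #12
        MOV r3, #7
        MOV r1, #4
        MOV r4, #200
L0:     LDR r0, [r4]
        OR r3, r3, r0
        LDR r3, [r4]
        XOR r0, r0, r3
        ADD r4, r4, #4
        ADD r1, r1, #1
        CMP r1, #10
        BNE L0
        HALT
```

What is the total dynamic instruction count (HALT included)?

53

MOV r0, #12 → r0=12
MOV r3, #7 → r3=7
MOV r1, #4 → r1=4
MOV r4, #200 → r4=200
LDR r0, [r4] → r0=M[200]=15
OR r3, r3, r0 → r3=7|15=15
LDR r3, [r4] → r3=M[200]=15
XOR r0, r0, r3 → r0=15^15=0
ADD r4, r4, #4 → r4=200+4=204
ADD r1, r1, #1 → r1=4+1=5
CMP r1, #10  (cmp 5,10)
BNE L0: taken
LDR r0, [r4] → r0=M[204]=6
OR r3, r3, r0 → r3=15|6=15
LDR r3, [r4] → r3=M[204]=6
XOR r0, r0, r3 → r0=6^6=0
ADD r4, r4, #4 → r4=204+4=208
ADD r1, r1, #1 → r1=5+1=6
CMP r1, #10  (cmp 6,10)
BNE L0: taken
LDR r0, [r4] → r0=M[208]=-1
OR r3, r3, r0 → r3=6|(-1)=-1
LDR r3, [r4] → r3=M[208]=-1
XOR r0, r0, r3 → r0=(-1)^(-1)=0
ADD r4, r4, #4 → r4=208+4=212
ADD r1, r1, #1 → r1=6+1=7
CMP r1, #10  (cmp 7,10)
BNE L0: taken
LDR r0, [r4] → r0=M[212]=23
OR r3, r3, r0 → r3=(-1)|23=-1
LDR r3, [r4] → r3=M[212]=23
XOR r0, r0, r3 → r0=23^23=0
ADD r4, r4, #4 → r4=212+4=216
ADD r1, r1, #1 → r1=7+1=8
CMP r1, #10  (cmp 8,10)
BNE L0: taken
LDR r0, [r4] → r0=M[216]=6
OR r3, r3, r0 → r3=23|6=23
LDR r3, [r4] → r3=M[216]=6
XOR r0, r0, r3 → r0=6^6=0
ADD r4, r4, #4 → r4=216+4=220
ADD r1, r1, #1 → r1=8+1=9
CMP r1, #10  (cmp 9,10)
BNE L0: taken
LDR r0, [r4] → r0=M[220]=7
OR r3, r3, r0 → r3=6|7=7
LDR r3, [r4] → r3=M[220]=7
XOR r0, r0, r3 → r0=7^7=0
ADD r4, r4, #4 → r4=220+4=224
ADD r1, r1, #1 → r1=9+1=10
CMP r1, #10  (cmp 10,10)
BNE L0: not taken
halt.
Total executed instructions: 53.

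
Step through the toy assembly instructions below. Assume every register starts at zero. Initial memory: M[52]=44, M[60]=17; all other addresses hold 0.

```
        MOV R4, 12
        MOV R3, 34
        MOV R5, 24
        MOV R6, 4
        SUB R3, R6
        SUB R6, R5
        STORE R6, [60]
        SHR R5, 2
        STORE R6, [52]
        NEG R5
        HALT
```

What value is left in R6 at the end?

-20

MOV R4, 12 → R4=12
MOV R3, 34 → R3=34
MOV R5, 24 → R5=24
MOV R6, 4 → R6=4
SUB R3, R6 → R3=34-4=30
SUB R6, R5 → R6=4-24=-20
STORE R6, [60] → M[60]=-20
SHR R5, 2 → R5=24>>2=6
STORE R6, [52] → M[52]=-20
NEG R5 → R5=-(6)=-6
halt.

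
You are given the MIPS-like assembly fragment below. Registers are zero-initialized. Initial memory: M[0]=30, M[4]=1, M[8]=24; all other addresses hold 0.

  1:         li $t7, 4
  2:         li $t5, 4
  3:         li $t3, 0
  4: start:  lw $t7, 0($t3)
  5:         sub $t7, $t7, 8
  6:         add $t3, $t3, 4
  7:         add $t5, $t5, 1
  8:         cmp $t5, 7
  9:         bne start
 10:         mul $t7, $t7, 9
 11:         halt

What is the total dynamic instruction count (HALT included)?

23

li $t7, 4 → $t7=4
li $t5, 4 → $t5=4
li $t3, 0 → $t3=0
lw $t7, 0($t3) → $t7=M[0]=30
sub $t7, $t7, 8 → $t7=30-8=22
add $t3, $t3, 4 → $t3=0+4=4
add $t5, $t5, 1 → $t5=4+1=5
cmp $t5, 7  (cmp 5,7)
bne start: taken
lw $t7, 0($t3) → $t7=M[4]=1
sub $t7, $t7, 8 → $t7=1-8=-7
add $t3, $t3, 4 → $t3=4+4=8
add $t5, $t5, 1 → $t5=5+1=6
cmp $t5, 7  (cmp 6,7)
bne start: taken
lw $t7, 0($t3) → $t7=M[8]=24
sub $t7, $t7, 8 → $t7=24-8=16
add $t3, $t3, 4 → $t3=8+4=12
add $t5, $t5, 1 → $t5=6+1=7
cmp $t5, 7  (cmp 7,7)
bne start: not taken
mul $t7, $t7, 9 → $t7=16*9=144
halt.
Total executed instructions: 23.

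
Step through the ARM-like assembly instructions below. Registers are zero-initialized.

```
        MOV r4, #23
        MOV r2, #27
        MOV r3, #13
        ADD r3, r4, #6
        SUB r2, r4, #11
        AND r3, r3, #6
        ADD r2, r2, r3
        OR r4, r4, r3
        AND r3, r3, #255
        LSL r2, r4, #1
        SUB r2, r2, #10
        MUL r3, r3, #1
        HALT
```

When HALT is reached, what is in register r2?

after MOV r4, #23: r4=23
after MOV r2, #27: r2=27
after MOV r3, #13: r3=13
after ADD r3, r4, #6: r3=23+6=29
after SUB r2, r4, #11: r2=23-11=12
after AND r3, r3, #6: r3=29&6=4
after ADD r2, r2, r3: r2=12+4=16
after OR r4, r4, r3: r4=23|4=23
after AND r3, r3, #255: r3=4&255=4
after LSL r2, r4, #1: r2=23<<1=46
after SUB r2, r2, #10: r2=46-10=36
after MUL r3, r3, #1: r3=4*1=4
halt.

36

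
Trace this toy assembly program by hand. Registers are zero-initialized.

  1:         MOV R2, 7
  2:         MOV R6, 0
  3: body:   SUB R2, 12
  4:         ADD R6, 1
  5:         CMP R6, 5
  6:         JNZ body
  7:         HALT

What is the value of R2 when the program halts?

after MOV R2, 7: R2=7
after MOV R6, 0: R6=0
after SUB R2, 12: R2=7-12=-5
after ADD R6, 1: R6=0+1=1
CMP R6, 5  (cmp 1,5)
JNZ body: taken
after SUB R2, 12: R2=(-5)-12=-17
after ADD R6, 1: R6=1+1=2
CMP R6, 5  (cmp 2,5)
JNZ body: taken
after SUB R2, 12: R2=(-17)-12=-29
after ADD R6, 1: R6=2+1=3
CMP R6, 5  (cmp 3,5)
JNZ body: taken
after SUB R2, 12: R2=(-29)-12=-41
after ADD R6, 1: R6=3+1=4
CMP R6, 5  (cmp 4,5)
JNZ body: taken
after SUB R2, 12: R2=(-41)-12=-53
after ADD R6, 1: R6=4+1=5
CMP R6, 5  (cmp 5,5)
JNZ body: not taken
halt.

-53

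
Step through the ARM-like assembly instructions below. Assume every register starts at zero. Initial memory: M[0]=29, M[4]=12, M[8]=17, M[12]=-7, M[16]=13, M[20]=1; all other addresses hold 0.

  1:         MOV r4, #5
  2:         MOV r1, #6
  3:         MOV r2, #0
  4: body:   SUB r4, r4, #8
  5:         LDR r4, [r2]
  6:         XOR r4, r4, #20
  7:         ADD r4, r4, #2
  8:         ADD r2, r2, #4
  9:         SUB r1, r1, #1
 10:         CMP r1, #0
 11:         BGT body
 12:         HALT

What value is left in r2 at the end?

MOV r4, #5 → r4=5
MOV r1, #6 → r1=6
MOV r2, #0 → r2=0
SUB r4, r4, #8 → r4=5-8=-3
LDR r4, [r2] → r4=M[0]=29
XOR r4, r4, #20 → r4=29^20=9
ADD r4, r4, #2 → r4=9+2=11
ADD r2, r2, #4 → r2=0+4=4
SUB r1, r1, #1 → r1=6-1=5
CMP r1, #0  (cmp 5,0)
BGT body: taken
SUB r4, r4, #8 → r4=11-8=3
LDR r4, [r2] → r4=M[4]=12
XOR r4, r4, #20 → r4=12^20=24
ADD r4, r4, #2 → r4=24+2=26
ADD r2, r2, #4 → r2=4+4=8
SUB r1, r1, #1 → r1=5-1=4
CMP r1, #0  (cmp 4,0)
BGT body: taken
SUB r4, r4, #8 → r4=26-8=18
LDR r4, [r2] → r4=M[8]=17
XOR r4, r4, #20 → r4=17^20=5
ADD r4, r4, #2 → r4=5+2=7
ADD r2, r2, #4 → r2=8+4=12
SUB r1, r1, #1 → r1=4-1=3
CMP r1, #0  (cmp 3,0)
BGT body: taken
SUB r4, r4, #8 → r4=7-8=-1
LDR r4, [r2] → r4=M[12]=-7
XOR r4, r4, #20 → r4=(-7)^20=-19
ADD r4, r4, #2 → r4=(-19)+2=-17
ADD r2, r2, #4 → r2=12+4=16
SUB r1, r1, #1 → r1=3-1=2
CMP r1, #0  (cmp 2,0)
BGT body: taken
SUB r4, r4, #8 → r4=(-17)-8=-25
LDR r4, [r2] → r4=M[16]=13
XOR r4, r4, #20 → r4=13^20=25
ADD r4, r4, #2 → r4=25+2=27
ADD r2, r2, #4 → r2=16+4=20
SUB r1, r1, #1 → r1=2-1=1
CMP r1, #0  (cmp 1,0)
BGT body: taken
SUB r4, r4, #8 → r4=27-8=19
LDR r4, [r2] → r4=M[20]=1
XOR r4, r4, #20 → r4=1^20=21
ADD r4, r4, #2 → r4=21+2=23
ADD r2, r2, #4 → r2=20+4=24
SUB r1, r1, #1 → r1=1-1=0
CMP r1, #0  (cmp 0,0)
BGT body: not taken
halt.

24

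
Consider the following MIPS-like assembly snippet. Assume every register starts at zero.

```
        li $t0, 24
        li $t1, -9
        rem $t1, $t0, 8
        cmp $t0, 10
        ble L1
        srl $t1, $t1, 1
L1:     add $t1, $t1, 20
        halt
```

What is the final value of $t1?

20

li $t0, 24 → $t0=24
li $t1, -9 → $t1=-9
rem $t1, $t0, 8 → $t1=24%8=0
cmp $t0, 10  (cmp 24,10)
ble L1: not taken
srl $t1, $t1, 1 → $t1=0>>1=0
add $t1, $t1, 20 → $t1=0+20=20
halt.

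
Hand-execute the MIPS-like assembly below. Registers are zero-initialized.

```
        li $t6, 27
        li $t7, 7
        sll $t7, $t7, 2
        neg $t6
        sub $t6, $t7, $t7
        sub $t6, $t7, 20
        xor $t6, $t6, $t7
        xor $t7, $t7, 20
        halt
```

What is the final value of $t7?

$t6=27
$t7=7
$t7=7<<2=28
$t6=-(27)=-27
$t6=28-28=0
$t6=28-20=8
$t6=8^28=20
$t7=28^20=8
halt.

8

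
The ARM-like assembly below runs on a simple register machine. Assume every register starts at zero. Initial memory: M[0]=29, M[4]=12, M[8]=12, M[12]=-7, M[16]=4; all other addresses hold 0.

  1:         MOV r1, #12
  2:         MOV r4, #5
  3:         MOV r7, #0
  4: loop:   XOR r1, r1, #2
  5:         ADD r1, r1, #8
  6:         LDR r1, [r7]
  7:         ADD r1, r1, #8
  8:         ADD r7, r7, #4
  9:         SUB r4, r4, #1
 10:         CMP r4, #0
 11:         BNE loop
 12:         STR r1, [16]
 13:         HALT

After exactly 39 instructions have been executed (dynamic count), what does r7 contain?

16

after MOV r1, #12: r1=12
after MOV r4, #5: r4=5
after MOV r7, #0: r7=0
after XOR r1, r1, #2: r1=12^2=14
after ADD r1, r1, #8: r1=14+8=22
after LDR r1, [r7]: r1=M[0]=29
after ADD r1, r1, #8: r1=29+8=37
after ADD r7, r7, #4: r7=0+4=4
after SUB r4, r4, #1: r4=5-1=4
CMP r4, #0  (cmp 4,0)
BNE loop: taken
after XOR r1, r1, #2: r1=37^2=39
after ADD r1, r1, #8: r1=39+8=47
after LDR r1, [r7]: r1=M[4]=12
after ADD r1, r1, #8: r1=12+8=20
after ADD r7, r7, #4: r7=4+4=8
after SUB r4, r4, #1: r4=4-1=3
CMP r4, #0  (cmp 3,0)
BNE loop: taken
after XOR r1, r1, #2: r1=20^2=22
after ADD r1, r1, #8: r1=22+8=30
after LDR r1, [r7]: r1=M[8]=12
after ADD r1, r1, #8: r1=12+8=20
after ADD r7, r7, #4: r7=8+4=12
after SUB r4, r4, #1: r4=3-1=2
CMP r4, #0  (cmp 2,0)
BNE loop: taken
after XOR r1, r1, #2: r1=20^2=22
after ADD r1, r1, #8: r1=22+8=30
after LDR r1, [r7]: r1=M[12]=-7
after ADD r1, r1, #8: r1=(-7)+8=1
after ADD r7, r7, #4: r7=12+4=16
after SUB r4, r4, #1: r4=2-1=1
CMP r4, #0  (cmp 1,0)
BNE loop: taken
after XOR r1, r1, #2: r1=1^2=3
after ADD r1, r1, #8: r1=3+8=11
after LDR r1, [r7]: r1=M[16]=4
after ADD r1, r1, #8: r1=4+8=12
After step 39: r7 = 16.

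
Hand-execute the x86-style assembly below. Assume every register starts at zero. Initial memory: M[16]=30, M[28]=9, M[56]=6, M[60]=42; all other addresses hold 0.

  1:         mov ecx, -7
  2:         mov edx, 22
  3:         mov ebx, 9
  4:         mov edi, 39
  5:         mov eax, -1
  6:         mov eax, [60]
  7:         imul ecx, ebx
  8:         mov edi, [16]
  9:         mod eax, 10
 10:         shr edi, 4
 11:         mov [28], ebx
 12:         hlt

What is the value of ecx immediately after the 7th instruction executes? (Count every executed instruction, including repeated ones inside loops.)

ecx=-7
edx=22
ebx=9
edi=39
eax=-1
eax=M[60]=42
ecx=(-7)*9=-63
After step 7: ecx = -63.

-63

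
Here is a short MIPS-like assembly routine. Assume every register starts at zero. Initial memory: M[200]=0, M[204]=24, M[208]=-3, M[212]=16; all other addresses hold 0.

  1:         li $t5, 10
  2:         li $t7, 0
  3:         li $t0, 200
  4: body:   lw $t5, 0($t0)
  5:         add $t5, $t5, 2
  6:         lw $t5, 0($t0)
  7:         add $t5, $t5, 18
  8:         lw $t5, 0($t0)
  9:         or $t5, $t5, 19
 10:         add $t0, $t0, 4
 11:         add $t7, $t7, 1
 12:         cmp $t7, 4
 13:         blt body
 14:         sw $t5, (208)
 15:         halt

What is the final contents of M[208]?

19

$t5=10
$t7=0
$t0=200
$t5=M[200]=0
$t5=0+2=2
$t5=M[200]=0
$t5=0+18=18
$t5=M[200]=0
$t5=0|19=19
$t0=200+4=204
$t7=0+1=1
cmp $t7, 4  (cmp 1,4)
blt body: taken
$t5=M[204]=24
$t5=24+2=26
$t5=M[204]=24
$t5=24+18=42
$t5=M[204]=24
$t5=24|19=27
$t0=204+4=208
$t7=1+1=2
cmp $t7, 4  (cmp 2,4)
blt body: taken
$t5=M[208]=-3
$t5=(-3)+2=-1
$t5=M[208]=-3
$t5=(-3)+18=15
$t5=M[208]=-3
$t5=(-3)|19=-1
$t0=208+4=212
$t7=2+1=3
cmp $t7, 4  (cmp 3,4)
blt body: taken
$t5=M[212]=16
$t5=16+2=18
$t5=M[212]=16
$t5=16+18=34
$t5=M[212]=16
$t5=16|19=19
$t0=212+4=216
$t7=3+1=4
cmp $t7, 4  (cmp 4,4)
blt body: not taken
sw $t5, (208) → M[208]=19
halt.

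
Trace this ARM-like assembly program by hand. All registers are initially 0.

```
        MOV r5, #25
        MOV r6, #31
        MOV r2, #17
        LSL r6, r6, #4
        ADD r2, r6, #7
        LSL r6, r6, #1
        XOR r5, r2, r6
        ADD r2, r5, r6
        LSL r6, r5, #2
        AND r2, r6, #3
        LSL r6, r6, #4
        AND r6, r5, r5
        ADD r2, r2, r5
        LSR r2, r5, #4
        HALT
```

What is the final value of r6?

535

after MOV r5, #25: r5=25
after MOV r6, #31: r6=31
after MOV r2, #17: r2=17
after LSL r6, r6, #4: r6=31<<4=496
after ADD r2, r6, #7: r2=496+7=503
after LSL r6, r6, #1: r6=496<<1=992
after XOR r5, r2, r6: r5=503^992=535
after ADD r2, r5, r6: r2=535+992=1527
after LSL r6, r5, #2: r6=535<<2=2140
after AND r2, r6, #3: r2=2140&3=0
after LSL r6, r6, #4: r6=2140<<4=34240
after AND r6, r5, r5: r6=535&535=535
after ADD r2, r2, r5: r2=0+535=535
after LSR r2, r5, #4: r2=535>>4=33
halt.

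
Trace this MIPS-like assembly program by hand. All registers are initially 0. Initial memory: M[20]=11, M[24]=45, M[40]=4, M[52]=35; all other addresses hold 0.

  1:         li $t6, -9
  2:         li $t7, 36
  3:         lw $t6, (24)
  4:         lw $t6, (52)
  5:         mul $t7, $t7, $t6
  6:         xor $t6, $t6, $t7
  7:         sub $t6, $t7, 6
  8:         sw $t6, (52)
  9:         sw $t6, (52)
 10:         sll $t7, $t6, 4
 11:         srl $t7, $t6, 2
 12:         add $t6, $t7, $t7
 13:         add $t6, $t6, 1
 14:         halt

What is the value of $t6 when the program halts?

$t6=-9
$t7=36
$t6=M[24]=45
$t6=M[52]=35
$t7=36*35=1260
$t6=35^1260=1231
$t6=1260-6=1254
sw $t6, (52) → M[52]=1254
sw $t6, (52) → M[52]=1254
$t7=1254<<4=20064
$t7=1254>>2=313
$t6=313+313=626
$t6=626+1=627
halt.

627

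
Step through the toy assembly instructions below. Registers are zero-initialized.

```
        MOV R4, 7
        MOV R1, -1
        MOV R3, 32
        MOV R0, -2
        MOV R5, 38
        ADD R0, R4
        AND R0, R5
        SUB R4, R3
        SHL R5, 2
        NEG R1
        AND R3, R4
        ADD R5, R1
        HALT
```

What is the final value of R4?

-25

MOV R4, 7 → R4=7
MOV R1, -1 → R1=-1
MOV R3, 32 → R3=32
MOV R0, -2 → R0=-2
MOV R5, 38 → R5=38
ADD R0, R4 → R0=(-2)+7=5
AND R0, R5 → R0=5&38=4
SUB R4, R3 → R4=7-32=-25
SHL R5, 2 → R5=38<<2=152
NEG R1 → R1=-(-1)=1
AND R3, R4 → R3=32&(-25)=32
ADD R5, R1 → R5=152+1=153
halt.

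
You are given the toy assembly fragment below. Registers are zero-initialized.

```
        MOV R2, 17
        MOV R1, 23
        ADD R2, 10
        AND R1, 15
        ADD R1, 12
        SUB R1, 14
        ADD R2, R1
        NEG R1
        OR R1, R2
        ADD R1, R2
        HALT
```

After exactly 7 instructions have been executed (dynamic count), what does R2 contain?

R2=17
R1=23
R2=17+10=27
R1=23&15=7
R1=7+12=19
R1=19-14=5
R2=27+5=32
After step 7: R2 = 32.

32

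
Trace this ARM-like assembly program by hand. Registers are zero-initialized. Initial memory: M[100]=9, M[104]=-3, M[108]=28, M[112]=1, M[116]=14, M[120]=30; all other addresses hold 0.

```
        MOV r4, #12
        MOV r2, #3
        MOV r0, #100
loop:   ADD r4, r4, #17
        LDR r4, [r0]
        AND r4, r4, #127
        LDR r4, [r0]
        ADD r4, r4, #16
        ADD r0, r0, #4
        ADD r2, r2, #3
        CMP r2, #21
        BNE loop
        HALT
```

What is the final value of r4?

MOV r4, #12 → r4=12
MOV r2, #3 → r2=3
MOV r0, #100 → r0=100
ADD r4, r4, #17 → r4=12+17=29
LDR r4, [r0] → r4=M[100]=9
AND r4, r4, #127 → r4=9&127=9
LDR r4, [r0] → r4=M[100]=9
ADD r4, r4, #16 → r4=9+16=25
ADD r0, r0, #4 → r0=100+4=104
ADD r2, r2, #3 → r2=3+3=6
CMP r2, #21  (cmp 6,21)
BNE loop: taken
ADD r4, r4, #17 → r4=25+17=42
LDR r4, [r0] → r4=M[104]=-3
AND r4, r4, #127 → r4=(-3)&127=125
LDR r4, [r0] → r4=M[104]=-3
ADD r4, r4, #16 → r4=(-3)+16=13
ADD r0, r0, #4 → r0=104+4=108
ADD r2, r2, #3 → r2=6+3=9
CMP r2, #21  (cmp 9,21)
BNE loop: taken
ADD r4, r4, #17 → r4=13+17=30
LDR r4, [r0] → r4=M[108]=28
AND r4, r4, #127 → r4=28&127=28
LDR r4, [r0] → r4=M[108]=28
ADD r4, r4, #16 → r4=28+16=44
ADD r0, r0, #4 → r0=108+4=112
ADD r2, r2, #3 → r2=9+3=12
CMP r2, #21  (cmp 12,21)
BNE loop: taken
ADD r4, r4, #17 → r4=44+17=61
LDR r4, [r0] → r4=M[112]=1
AND r4, r4, #127 → r4=1&127=1
LDR r4, [r0] → r4=M[112]=1
ADD r4, r4, #16 → r4=1+16=17
ADD r0, r0, #4 → r0=112+4=116
ADD r2, r2, #3 → r2=12+3=15
CMP r2, #21  (cmp 15,21)
BNE loop: taken
ADD r4, r4, #17 → r4=17+17=34
LDR r4, [r0] → r4=M[116]=14
AND r4, r4, #127 → r4=14&127=14
LDR r4, [r0] → r4=M[116]=14
ADD r4, r4, #16 → r4=14+16=30
ADD r0, r0, #4 → r0=116+4=120
ADD r2, r2, #3 → r2=15+3=18
CMP r2, #21  (cmp 18,21)
BNE loop: taken
ADD r4, r4, #17 → r4=30+17=47
LDR r4, [r0] → r4=M[120]=30
AND r4, r4, #127 → r4=30&127=30
LDR r4, [r0] → r4=M[120]=30
ADD r4, r4, #16 → r4=30+16=46
ADD r0, r0, #4 → r0=120+4=124
ADD r2, r2, #3 → r2=18+3=21
CMP r2, #21  (cmp 21,21)
BNE loop: not taken
halt.

46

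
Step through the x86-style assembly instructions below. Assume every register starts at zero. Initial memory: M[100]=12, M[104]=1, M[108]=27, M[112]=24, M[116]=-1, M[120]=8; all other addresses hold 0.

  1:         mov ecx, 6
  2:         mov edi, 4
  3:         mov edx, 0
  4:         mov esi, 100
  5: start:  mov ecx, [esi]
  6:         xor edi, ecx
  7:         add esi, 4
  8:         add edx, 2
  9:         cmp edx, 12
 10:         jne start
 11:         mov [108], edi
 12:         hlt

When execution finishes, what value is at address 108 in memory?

after mov ecx, 6: ecx=6
after mov edi, 4: edi=4
after mov edx, 0: edx=0
after mov esi, 100: esi=100
after mov ecx, [esi]: ecx=M[100]=12
after xor edi, ecx: edi=4^12=8
after add esi, 4: esi=100+4=104
after add edx, 2: edx=0+2=2
cmp edx, 12  (cmp 2,12)
jne start: taken
after mov ecx, [esi]: ecx=M[104]=1
after xor edi, ecx: edi=8^1=9
after add esi, 4: esi=104+4=108
after add edx, 2: edx=2+2=4
cmp edx, 12  (cmp 4,12)
jne start: taken
after mov ecx, [esi]: ecx=M[108]=27
after xor edi, ecx: edi=9^27=18
after add esi, 4: esi=108+4=112
after add edx, 2: edx=4+2=6
cmp edx, 12  (cmp 6,12)
jne start: taken
after mov ecx, [esi]: ecx=M[112]=24
after xor edi, ecx: edi=18^24=10
after add esi, 4: esi=112+4=116
after add edx, 2: edx=6+2=8
cmp edx, 12  (cmp 8,12)
jne start: taken
after mov ecx, [esi]: ecx=M[116]=-1
after xor edi, ecx: edi=10^(-1)=-11
after add esi, 4: esi=116+4=120
after add edx, 2: edx=8+2=10
cmp edx, 12  (cmp 10,12)
jne start: taken
after mov ecx, [esi]: ecx=M[120]=8
after xor edi, ecx: edi=(-11)^8=-3
after add esi, 4: esi=120+4=124
after add edx, 2: edx=10+2=12
cmp edx, 12  (cmp 12,12)
jne start: not taken
mov [108], edi → M[108]=-3
halt.

-3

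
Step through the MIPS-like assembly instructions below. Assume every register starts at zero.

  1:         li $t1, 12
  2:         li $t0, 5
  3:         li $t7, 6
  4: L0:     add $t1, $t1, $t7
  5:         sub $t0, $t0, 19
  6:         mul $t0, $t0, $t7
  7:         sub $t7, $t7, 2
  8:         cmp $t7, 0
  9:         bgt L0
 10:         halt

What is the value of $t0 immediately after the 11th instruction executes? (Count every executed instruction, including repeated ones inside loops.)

-103

after li $t1, 12: $t1=12
after li $t0, 5: $t0=5
after li $t7, 6: $t7=6
after add $t1, $t1, $t7: $t1=12+6=18
after sub $t0, $t0, 19: $t0=5-19=-14
after mul $t0, $t0, $t7: $t0=(-14)*6=-84
after sub $t7, $t7, 2: $t7=6-2=4
cmp $t7, 0  (cmp 4,0)
bgt L0: taken
after add $t1, $t1, $t7: $t1=18+4=22
after sub $t0, $t0, 19: $t0=(-84)-19=-103
After step 11: $t0 = -103.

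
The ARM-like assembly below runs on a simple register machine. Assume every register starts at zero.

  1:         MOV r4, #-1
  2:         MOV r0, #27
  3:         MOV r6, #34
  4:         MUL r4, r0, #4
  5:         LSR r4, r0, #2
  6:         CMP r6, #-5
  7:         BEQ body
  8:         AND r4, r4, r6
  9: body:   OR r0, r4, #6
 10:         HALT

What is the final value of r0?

after MOV r4, #-1: r4=-1
after MOV r0, #27: r0=27
after MOV r6, #34: r6=34
after MUL r4, r0, #4: r4=27*4=108
after LSR r4, r0, #2: r4=27>>2=6
CMP r6, #-5  (cmp 34,-5)
BEQ body: not taken
after AND r4, r4, r6: r4=6&34=2
after OR r0, r4, #6: r0=2|6=6
halt.

6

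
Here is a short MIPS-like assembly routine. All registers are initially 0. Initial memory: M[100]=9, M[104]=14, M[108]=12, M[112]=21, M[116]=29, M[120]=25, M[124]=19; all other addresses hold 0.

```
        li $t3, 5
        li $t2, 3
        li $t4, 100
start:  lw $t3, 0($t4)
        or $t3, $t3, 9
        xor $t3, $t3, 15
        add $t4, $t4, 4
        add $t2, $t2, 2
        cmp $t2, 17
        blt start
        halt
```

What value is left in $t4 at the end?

after li $t3, 5: $t3=5
after li $t2, 3: $t2=3
after li $t4, 100: $t4=100
after lw $t3, 0($t4): $t3=M[100]=9
after or $t3, $t3, 9: $t3=9|9=9
after xor $t3, $t3, 15: $t3=9^15=6
after add $t4, $t4, 4: $t4=100+4=104
after add $t2, $t2, 2: $t2=3+2=5
cmp $t2, 17  (cmp 5,17)
blt start: taken
after lw $t3, 0($t4): $t3=M[104]=14
after or $t3, $t3, 9: $t3=14|9=15
after xor $t3, $t3, 15: $t3=15^15=0
after add $t4, $t4, 4: $t4=104+4=108
after add $t2, $t2, 2: $t2=5+2=7
cmp $t2, 17  (cmp 7,17)
blt start: taken
after lw $t3, 0($t4): $t3=M[108]=12
after or $t3, $t3, 9: $t3=12|9=13
after xor $t3, $t3, 15: $t3=13^15=2
after add $t4, $t4, 4: $t4=108+4=112
after add $t2, $t2, 2: $t2=7+2=9
cmp $t2, 17  (cmp 9,17)
blt start: taken
after lw $t3, 0($t4): $t3=M[112]=21
after or $t3, $t3, 9: $t3=21|9=29
after xor $t3, $t3, 15: $t3=29^15=18
after add $t4, $t4, 4: $t4=112+4=116
after add $t2, $t2, 2: $t2=9+2=11
cmp $t2, 17  (cmp 11,17)
blt start: taken
after lw $t3, 0($t4): $t3=M[116]=29
after or $t3, $t3, 9: $t3=29|9=29
after xor $t3, $t3, 15: $t3=29^15=18
after add $t4, $t4, 4: $t4=116+4=120
after add $t2, $t2, 2: $t2=11+2=13
cmp $t2, 17  (cmp 13,17)
blt start: taken
after lw $t3, 0($t4): $t3=M[120]=25
after or $t3, $t3, 9: $t3=25|9=25
after xor $t3, $t3, 15: $t3=25^15=22
after add $t4, $t4, 4: $t4=120+4=124
after add $t2, $t2, 2: $t2=13+2=15
cmp $t2, 17  (cmp 15,17)
blt start: taken
after lw $t3, 0($t4): $t3=M[124]=19
after or $t3, $t3, 9: $t3=19|9=27
after xor $t3, $t3, 15: $t3=27^15=20
after add $t4, $t4, 4: $t4=124+4=128
after add $t2, $t2, 2: $t2=15+2=17
cmp $t2, 17  (cmp 17,17)
blt start: not taken
halt.

128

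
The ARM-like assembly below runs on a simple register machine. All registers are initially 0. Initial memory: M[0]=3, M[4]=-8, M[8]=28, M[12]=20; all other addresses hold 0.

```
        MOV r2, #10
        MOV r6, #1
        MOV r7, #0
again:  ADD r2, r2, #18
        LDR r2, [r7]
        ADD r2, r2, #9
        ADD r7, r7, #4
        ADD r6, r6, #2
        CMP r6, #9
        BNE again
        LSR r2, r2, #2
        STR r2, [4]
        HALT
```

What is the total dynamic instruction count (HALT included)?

r2=10
r6=1
r7=0
r2=10+18=28
r2=M[0]=3
r2=3+9=12
r7=0+4=4
r6=1+2=3
CMP r6, #9  (cmp 3,9)
BNE again: taken
r2=12+18=30
r2=M[4]=-8
r2=(-8)+9=1
r7=4+4=8
r6=3+2=5
CMP r6, #9  (cmp 5,9)
BNE again: taken
r2=1+18=19
r2=M[8]=28
r2=28+9=37
r7=8+4=12
r6=5+2=7
CMP r6, #9  (cmp 7,9)
BNE again: taken
r2=37+18=55
r2=M[12]=20
r2=20+9=29
r7=12+4=16
r6=7+2=9
CMP r6, #9  (cmp 9,9)
BNE again: not taken
r2=29>>2=7
STR r2, [4] → M[4]=7
halt.
Total executed instructions: 34.

34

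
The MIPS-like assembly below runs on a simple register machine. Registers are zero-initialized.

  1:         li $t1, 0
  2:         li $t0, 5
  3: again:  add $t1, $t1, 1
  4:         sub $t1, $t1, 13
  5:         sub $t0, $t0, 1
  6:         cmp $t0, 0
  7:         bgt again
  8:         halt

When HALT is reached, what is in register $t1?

li $t1, 0 → $t1=0
li $t0, 5 → $t0=5
add $t1, $t1, 1 → $t1=0+1=1
sub $t1, $t1, 13 → $t1=1-13=-12
sub $t0, $t0, 1 → $t0=5-1=4
cmp $t0, 0  (cmp 4,0)
bgt again: taken
add $t1, $t1, 1 → $t1=(-12)+1=-11
sub $t1, $t1, 13 → $t1=(-11)-13=-24
sub $t0, $t0, 1 → $t0=4-1=3
cmp $t0, 0  (cmp 3,0)
bgt again: taken
add $t1, $t1, 1 → $t1=(-24)+1=-23
sub $t1, $t1, 13 → $t1=(-23)-13=-36
sub $t0, $t0, 1 → $t0=3-1=2
cmp $t0, 0  (cmp 2,0)
bgt again: taken
add $t1, $t1, 1 → $t1=(-36)+1=-35
sub $t1, $t1, 13 → $t1=(-35)-13=-48
sub $t0, $t0, 1 → $t0=2-1=1
cmp $t0, 0  (cmp 1,0)
bgt again: taken
add $t1, $t1, 1 → $t1=(-48)+1=-47
sub $t1, $t1, 13 → $t1=(-47)-13=-60
sub $t0, $t0, 1 → $t0=1-1=0
cmp $t0, 0  (cmp 0,0)
bgt again: not taken
halt.

-60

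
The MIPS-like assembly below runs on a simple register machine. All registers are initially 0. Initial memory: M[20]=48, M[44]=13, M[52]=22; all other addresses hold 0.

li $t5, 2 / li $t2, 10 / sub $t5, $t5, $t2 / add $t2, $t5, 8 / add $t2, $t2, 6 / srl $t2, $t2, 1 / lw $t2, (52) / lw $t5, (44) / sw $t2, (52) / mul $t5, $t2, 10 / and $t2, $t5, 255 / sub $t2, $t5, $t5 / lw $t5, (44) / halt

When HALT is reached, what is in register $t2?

after li $t5, 2: $t5=2
after li $t2, 10: $t2=10
after sub $t5, $t5, $t2: $t5=2-10=-8
after add $t2, $t5, 8: $t2=(-8)+8=0
after add $t2, $t2, 6: $t2=0+6=6
after srl $t2, $t2, 1: $t2=6>>1=3
after lw $t2, (52): $t2=M[52]=22
after lw $t5, (44): $t5=M[44]=13
sw $t2, (52) → M[52]=22
after mul $t5, $t2, 10: $t5=22*10=220
after and $t2, $t5, 255: $t2=220&255=220
after sub $t2, $t5, $t5: $t2=220-220=0
after lw $t5, (44): $t5=M[44]=13
halt.

0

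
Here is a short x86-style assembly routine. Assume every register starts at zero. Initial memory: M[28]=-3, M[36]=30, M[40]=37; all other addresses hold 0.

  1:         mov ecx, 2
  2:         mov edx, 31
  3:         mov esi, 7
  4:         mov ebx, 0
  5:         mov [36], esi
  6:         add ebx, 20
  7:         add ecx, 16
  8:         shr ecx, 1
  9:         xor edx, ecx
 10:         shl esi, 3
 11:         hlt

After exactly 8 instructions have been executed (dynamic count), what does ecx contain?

mov ecx, 2 → ecx=2
mov edx, 31 → edx=31
mov esi, 7 → esi=7
mov ebx, 0 → ebx=0
mov [36], esi → M[36]=7
add ebx, 20 → ebx=0+20=20
add ecx, 16 → ecx=2+16=18
shr ecx, 1 → ecx=18>>1=9
After step 8: ecx = 9.

9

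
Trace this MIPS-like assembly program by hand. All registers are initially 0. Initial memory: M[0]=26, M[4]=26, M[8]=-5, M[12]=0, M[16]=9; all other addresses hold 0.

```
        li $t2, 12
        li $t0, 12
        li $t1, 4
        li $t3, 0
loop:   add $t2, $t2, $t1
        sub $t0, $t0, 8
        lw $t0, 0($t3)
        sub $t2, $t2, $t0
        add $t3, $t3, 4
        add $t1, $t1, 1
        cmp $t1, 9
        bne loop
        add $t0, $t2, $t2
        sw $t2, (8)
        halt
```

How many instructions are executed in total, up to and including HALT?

47

$t2=12
$t0=12
$t1=4
$t3=0
$t2=12+4=16
$t0=12-8=4
$t0=M[0]=26
$t2=16-26=-10
$t3=0+4=4
$t1=4+1=5
cmp $t1, 9  (cmp 5,9)
bne loop: taken
$t2=(-10)+5=-5
$t0=26-8=18
$t0=M[4]=26
$t2=(-5)-26=-31
$t3=4+4=8
$t1=5+1=6
cmp $t1, 9  (cmp 6,9)
bne loop: taken
$t2=(-31)+6=-25
$t0=26-8=18
$t0=M[8]=-5
$t2=(-25)-(-5)=-20
$t3=8+4=12
$t1=6+1=7
cmp $t1, 9  (cmp 7,9)
bne loop: taken
$t2=(-20)+7=-13
$t0=(-5)-8=-13
$t0=M[12]=0
$t2=(-13)-0=-13
$t3=12+4=16
$t1=7+1=8
cmp $t1, 9  (cmp 8,9)
bne loop: taken
$t2=(-13)+8=-5
$t0=0-8=-8
$t0=M[16]=9
$t2=(-5)-9=-14
$t3=16+4=20
$t1=8+1=9
cmp $t1, 9  (cmp 9,9)
bne loop: not taken
$t0=(-14)+(-14)=-28
sw $t2, (8) → M[8]=-14
halt.
Total executed instructions: 47.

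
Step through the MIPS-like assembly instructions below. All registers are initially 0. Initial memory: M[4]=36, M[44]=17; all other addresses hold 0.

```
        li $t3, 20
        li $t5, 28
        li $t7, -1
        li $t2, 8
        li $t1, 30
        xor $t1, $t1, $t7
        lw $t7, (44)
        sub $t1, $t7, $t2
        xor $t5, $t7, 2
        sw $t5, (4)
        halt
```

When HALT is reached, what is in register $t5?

$t3=20
$t5=28
$t7=-1
$t2=8
$t1=30
$t1=30^(-1)=-31
$t7=M[44]=17
$t1=17-8=9
$t5=17^2=19
sw $t5, (4) → M[4]=19
halt.

19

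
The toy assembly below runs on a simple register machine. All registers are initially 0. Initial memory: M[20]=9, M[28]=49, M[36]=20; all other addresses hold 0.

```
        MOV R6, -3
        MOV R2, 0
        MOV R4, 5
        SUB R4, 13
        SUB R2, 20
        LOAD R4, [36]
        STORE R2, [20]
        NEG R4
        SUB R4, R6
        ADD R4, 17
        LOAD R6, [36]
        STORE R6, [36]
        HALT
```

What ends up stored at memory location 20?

MOV R6, -3 → R6=-3
MOV R2, 0 → R2=0
MOV R4, 5 → R4=5
SUB R4, 13 → R4=5-13=-8
SUB R2, 20 → R2=0-20=-20
LOAD R4, [36] → R4=M[36]=20
STORE R2, [20] → M[20]=-20
NEG R4 → R4=-(20)=-20
SUB R4, R6 → R4=(-20)-(-3)=-17
ADD R4, 17 → R4=(-17)+17=0
LOAD R6, [36] → R6=M[36]=20
STORE R6, [36] → M[36]=20
halt.

-20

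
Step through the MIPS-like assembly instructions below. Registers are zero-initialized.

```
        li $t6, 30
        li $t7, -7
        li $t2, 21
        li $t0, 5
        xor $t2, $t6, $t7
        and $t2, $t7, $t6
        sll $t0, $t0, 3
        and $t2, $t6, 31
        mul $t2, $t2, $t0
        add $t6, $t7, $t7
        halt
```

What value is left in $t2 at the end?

after li $t6, 30: $t6=30
after li $t7, -7: $t7=-7
after li $t2, 21: $t2=21
after li $t0, 5: $t0=5
after xor $t2, $t6, $t7: $t2=30^(-7)=-25
after and $t2, $t7, $t6: $t2=(-7)&30=24
after sll $t0, $t0, 3: $t0=5<<3=40
after and $t2, $t6, 31: $t2=30&31=30
after mul $t2, $t2, $t0: $t2=30*40=1200
after add $t6, $t7, $t7: $t6=(-7)+(-7)=-14
halt.

1200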